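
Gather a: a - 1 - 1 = a - 2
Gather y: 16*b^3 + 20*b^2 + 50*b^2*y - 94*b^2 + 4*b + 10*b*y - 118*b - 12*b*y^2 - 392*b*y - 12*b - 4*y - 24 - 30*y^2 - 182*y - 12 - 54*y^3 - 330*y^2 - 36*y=16*b^3 - 74*b^2 - 126*b - 54*y^3 + y^2*(-12*b - 360) + y*(50*b^2 - 382*b - 222) - 36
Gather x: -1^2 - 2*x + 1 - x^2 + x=-x^2 - x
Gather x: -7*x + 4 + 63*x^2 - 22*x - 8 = 63*x^2 - 29*x - 4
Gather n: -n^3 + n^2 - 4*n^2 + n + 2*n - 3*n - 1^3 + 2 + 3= -n^3 - 3*n^2 + 4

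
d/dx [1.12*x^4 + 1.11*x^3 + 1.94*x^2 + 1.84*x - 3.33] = 4.48*x^3 + 3.33*x^2 + 3.88*x + 1.84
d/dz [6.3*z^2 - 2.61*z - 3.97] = 12.6*z - 2.61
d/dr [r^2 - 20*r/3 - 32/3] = 2*r - 20/3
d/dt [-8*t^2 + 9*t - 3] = 9 - 16*t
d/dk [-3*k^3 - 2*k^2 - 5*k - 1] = -9*k^2 - 4*k - 5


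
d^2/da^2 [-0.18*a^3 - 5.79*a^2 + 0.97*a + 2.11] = -1.08*a - 11.58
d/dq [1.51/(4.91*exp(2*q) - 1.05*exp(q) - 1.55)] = (1.5855 - 14.8282*exp(q))*exp(q)/(-4.91*exp(2*q) + 1.05*exp(q) + 1.55)^2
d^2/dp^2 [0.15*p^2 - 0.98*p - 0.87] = 0.300000000000000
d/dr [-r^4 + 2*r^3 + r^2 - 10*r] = -4*r^3 + 6*r^2 + 2*r - 10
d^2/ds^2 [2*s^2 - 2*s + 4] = 4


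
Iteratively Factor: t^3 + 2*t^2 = (t + 2)*(t^2) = t*(t + 2)*(t)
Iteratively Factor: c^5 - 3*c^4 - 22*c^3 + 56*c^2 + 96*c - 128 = (c + 2)*(c^4 - 5*c^3 - 12*c^2 + 80*c - 64) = (c - 4)*(c + 2)*(c^3 - c^2 - 16*c + 16) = (c - 4)*(c + 2)*(c + 4)*(c^2 - 5*c + 4) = (c - 4)^2*(c + 2)*(c + 4)*(c - 1)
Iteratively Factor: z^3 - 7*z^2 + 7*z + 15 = (z + 1)*(z^2 - 8*z + 15) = (z - 3)*(z + 1)*(z - 5)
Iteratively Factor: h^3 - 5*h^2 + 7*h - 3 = (h - 1)*(h^2 - 4*h + 3) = (h - 3)*(h - 1)*(h - 1)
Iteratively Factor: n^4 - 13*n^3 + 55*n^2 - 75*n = (n - 5)*(n^3 - 8*n^2 + 15*n) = (n - 5)*(n - 3)*(n^2 - 5*n) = n*(n - 5)*(n - 3)*(n - 5)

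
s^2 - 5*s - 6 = (s - 6)*(s + 1)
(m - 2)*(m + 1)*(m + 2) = m^3 + m^2 - 4*m - 4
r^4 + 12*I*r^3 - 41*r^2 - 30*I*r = r*(r + I)*(r + 5*I)*(r + 6*I)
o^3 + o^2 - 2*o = o*(o - 1)*(o + 2)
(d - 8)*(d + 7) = d^2 - d - 56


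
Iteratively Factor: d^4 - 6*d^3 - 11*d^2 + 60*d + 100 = (d - 5)*(d^3 - d^2 - 16*d - 20) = (d - 5)^2*(d^2 + 4*d + 4) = (d - 5)^2*(d + 2)*(d + 2)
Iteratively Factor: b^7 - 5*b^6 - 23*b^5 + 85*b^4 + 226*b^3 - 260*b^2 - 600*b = (b)*(b^6 - 5*b^5 - 23*b^4 + 85*b^3 + 226*b^2 - 260*b - 600) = b*(b - 5)*(b^5 - 23*b^3 - 30*b^2 + 76*b + 120) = b*(b - 5)*(b + 2)*(b^4 - 2*b^3 - 19*b^2 + 8*b + 60) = b*(b - 5)*(b + 2)^2*(b^3 - 4*b^2 - 11*b + 30) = b*(b - 5)*(b - 2)*(b + 2)^2*(b^2 - 2*b - 15) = b*(b - 5)^2*(b - 2)*(b + 2)^2*(b + 3)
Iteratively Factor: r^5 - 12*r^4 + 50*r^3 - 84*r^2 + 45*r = (r - 5)*(r^4 - 7*r^3 + 15*r^2 - 9*r) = (r - 5)*(r - 3)*(r^3 - 4*r^2 + 3*r) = (r - 5)*(r - 3)*(r - 1)*(r^2 - 3*r) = r*(r - 5)*(r - 3)*(r - 1)*(r - 3)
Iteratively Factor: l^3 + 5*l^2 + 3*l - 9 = (l + 3)*(l^2 + 2*l - 3) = (l - 1)*(l + 3)*(l + 3)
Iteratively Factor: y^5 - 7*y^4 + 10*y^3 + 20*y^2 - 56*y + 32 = (y - 4)*(y^4 - 3*y^3 - 2*y^2 + 12*y - 8) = (y - 4)*(y - 2)*(y^3 - y^2 - 4*y + 4) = (y - 4)*(y - 2)*(y - 1)*(y^2 - 4) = (y - 4)*(y - 2)*(y - 1)*(y + 2)*(y - 2)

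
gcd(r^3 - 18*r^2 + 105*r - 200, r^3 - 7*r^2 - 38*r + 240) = r^2 - 13*r + 40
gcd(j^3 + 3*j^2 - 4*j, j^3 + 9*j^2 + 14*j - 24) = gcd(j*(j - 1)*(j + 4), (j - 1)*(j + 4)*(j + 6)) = j^2 + 3*j - 4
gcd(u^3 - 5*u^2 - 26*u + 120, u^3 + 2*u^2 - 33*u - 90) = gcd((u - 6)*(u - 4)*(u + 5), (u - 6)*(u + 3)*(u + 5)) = u^2 - u - 30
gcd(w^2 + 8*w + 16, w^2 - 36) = 1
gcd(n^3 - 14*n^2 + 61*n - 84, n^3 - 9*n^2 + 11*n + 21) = n^2 - 10*n + 21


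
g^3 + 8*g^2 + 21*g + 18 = (g + 2)*(g + 3)^2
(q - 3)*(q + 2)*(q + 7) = q^3 + 6*q^2 - 13*q - 42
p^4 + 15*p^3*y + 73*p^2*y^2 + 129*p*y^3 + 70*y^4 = (p + y)*(p + 2*y)*(p + 5*y)*(p + 7*y)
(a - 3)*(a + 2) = a^2 - a - 6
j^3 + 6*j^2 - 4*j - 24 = (j - 2)*(j + 2)*(j + 6)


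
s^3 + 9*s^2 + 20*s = s*(s + 4)*(s + 5)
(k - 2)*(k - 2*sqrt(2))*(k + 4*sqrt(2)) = k^3 - 2*k^2 + 2*sqrt(2)*k^2 - 16*k - 4*sqrt(2)*k + 32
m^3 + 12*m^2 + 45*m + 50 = (m + 2)*(m + 5)^2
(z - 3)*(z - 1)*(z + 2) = z^3 - 2*z^2 - 5*z + 6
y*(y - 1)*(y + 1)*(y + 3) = y^4 + 3*y^3 - y^2 - 3*y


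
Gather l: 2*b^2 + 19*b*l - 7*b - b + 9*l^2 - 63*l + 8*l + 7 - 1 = 2*b^2 - 8*b + 9*l^2 + l*(19*b - 55) + 6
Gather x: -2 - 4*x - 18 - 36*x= -40*x - 20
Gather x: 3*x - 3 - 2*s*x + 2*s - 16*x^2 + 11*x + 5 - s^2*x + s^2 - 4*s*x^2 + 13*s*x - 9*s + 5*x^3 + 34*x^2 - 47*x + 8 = s^2 - 7*s + 5*x^3 + x^2*(18 - 4*s) + x*(-s^2 + 11*s - 33) + 10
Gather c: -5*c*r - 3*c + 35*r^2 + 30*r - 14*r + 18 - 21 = c*(-5*r - 3) + 35*r^2 + 16*r - 3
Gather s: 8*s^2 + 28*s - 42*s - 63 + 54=8*s^2 - 14*s - 9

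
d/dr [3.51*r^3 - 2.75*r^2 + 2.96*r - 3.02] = 10.53*r^2 - 5.5*r + 2.96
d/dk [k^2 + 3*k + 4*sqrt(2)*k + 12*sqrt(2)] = 2*k + 3 + 4*sqrt(2)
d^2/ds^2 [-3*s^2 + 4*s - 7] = -6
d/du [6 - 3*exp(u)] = -3*exp(u)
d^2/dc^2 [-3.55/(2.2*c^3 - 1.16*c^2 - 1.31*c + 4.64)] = ((46.86*c - 8.236)*(2.2*c^3 - 1.16*c^2 - 1.31*c + 4.64) - 3.55*(-13.2*c^2 + 4.64*c + 2.62)*(-6.6*c^2 + 2.32*c + 1.31))/(2.2*c^3 - 1.16*c^2 - 1.31*c + 4.64)^3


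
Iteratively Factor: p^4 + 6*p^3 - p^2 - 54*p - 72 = (p + 3)*(p^3 + 3*p^2 - 10*p - 24) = (p + 3)*(p + 4)*(p^2 - p - 6) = (p - 3)*(p + 3)*(p + 4)*(p + 2)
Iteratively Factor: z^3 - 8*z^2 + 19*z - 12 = (z - 4)*(z^2 - 4*z + 3) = (z - 4)*(z - 1)*(z - 3)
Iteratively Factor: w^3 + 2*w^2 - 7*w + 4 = (w - 1)*(w^2 + 3*w - 4) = (w - 1)*(w + 4)*(w - 1)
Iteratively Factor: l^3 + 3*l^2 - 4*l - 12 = (l + 2)*(l^2 + l - 6) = (l - 2)*(l + 2)*(l + 3)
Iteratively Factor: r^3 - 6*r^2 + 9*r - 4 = (r - 1)*(r^2 - 5*r + 4) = (r - 4)*(r - 1)*(r - 1)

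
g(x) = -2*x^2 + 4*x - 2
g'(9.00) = -32.00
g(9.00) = -128.00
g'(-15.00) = 64.00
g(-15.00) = -512.00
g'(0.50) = 2.00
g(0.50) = -0.50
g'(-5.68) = 26.72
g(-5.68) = -89.24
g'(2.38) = -5.52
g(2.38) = -3.81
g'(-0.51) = 6.04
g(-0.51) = -4.56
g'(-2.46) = 13.84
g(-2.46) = -23.94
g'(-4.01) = 20.04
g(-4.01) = -50.20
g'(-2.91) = 15.64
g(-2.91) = -30.58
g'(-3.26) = 17.04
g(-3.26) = -36.30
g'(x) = 4 - 4*x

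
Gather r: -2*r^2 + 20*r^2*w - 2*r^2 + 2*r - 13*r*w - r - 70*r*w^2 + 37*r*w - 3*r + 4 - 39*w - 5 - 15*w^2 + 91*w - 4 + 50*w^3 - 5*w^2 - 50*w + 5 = r^2*(20*w - 4) + r*(-70*w^2 + 24*w - 2) + 50*w^3 - 20*w^2 + 2*w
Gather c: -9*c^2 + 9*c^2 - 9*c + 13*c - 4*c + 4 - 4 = 0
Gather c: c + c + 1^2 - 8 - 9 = 2*c - 16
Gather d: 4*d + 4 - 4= 4*d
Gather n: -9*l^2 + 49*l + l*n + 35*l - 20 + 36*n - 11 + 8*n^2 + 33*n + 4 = -9*l^2 + 84*l + 8*n^2 + n*(l + 69) - 27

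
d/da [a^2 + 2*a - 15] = 2*a + 2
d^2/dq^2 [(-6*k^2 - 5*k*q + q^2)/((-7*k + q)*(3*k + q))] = 2*k*(639*k^3 - 243*k^2*q + 45*k*q^2 - q^3)/(-9261*k^6 - 5292*k^5*q + 315*k^4*q^2 + 440*k^3*q^3 - 15*k^2*q^4 - 12*k*q^5 + q^6)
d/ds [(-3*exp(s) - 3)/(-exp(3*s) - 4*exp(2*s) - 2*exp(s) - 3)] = 3*(-(exp(s) + 1)*(3*exp(2*s) + 8*exp(s) + 2) + exp(3*s) + 4*exp(2*s) + 2*exp(s) + 3)*exp(s)/(exp(3*s) + 4*exp(2*s) + 2*exp(s) + 3)^2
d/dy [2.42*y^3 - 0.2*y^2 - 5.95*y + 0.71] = 7.26*y^2 - 0.4*y - 5.95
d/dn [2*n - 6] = 2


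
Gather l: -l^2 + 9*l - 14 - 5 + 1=-l^2 + 9*l - 18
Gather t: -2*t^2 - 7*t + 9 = -2*t^2 - 7*t + 9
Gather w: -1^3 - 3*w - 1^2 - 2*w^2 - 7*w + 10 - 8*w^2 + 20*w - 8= -10*w^2 + 10*w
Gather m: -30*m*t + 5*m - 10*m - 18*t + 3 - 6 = m*(-30*t - 5) - 18*t - 3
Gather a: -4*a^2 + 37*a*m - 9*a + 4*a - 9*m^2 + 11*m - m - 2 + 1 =-4*a^2 + a*(37*m - 5) - 9*m^2 + 10*m - 1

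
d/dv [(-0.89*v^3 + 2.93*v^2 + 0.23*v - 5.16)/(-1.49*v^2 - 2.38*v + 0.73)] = (1.3261*v^4 + 4.2364*v^3 - 8.5798*v^2 - 11.099*v - 12.1129)/(2.2201*v^4 + 7.0924*v^3 + 3.489*v^2 - 3.4748*v + 0.5329)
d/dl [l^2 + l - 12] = 2*l + 1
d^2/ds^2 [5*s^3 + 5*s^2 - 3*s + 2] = 30*s + 10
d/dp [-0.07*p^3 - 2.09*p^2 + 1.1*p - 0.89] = -0.21*p^2 - 4.18*p + 1.1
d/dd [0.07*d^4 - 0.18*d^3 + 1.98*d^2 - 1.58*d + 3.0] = 0.28*d^3 - 0.54*d^2 + 3.96*d - 1.58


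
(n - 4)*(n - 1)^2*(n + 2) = n^4 - 4*n^3 - 3*n^2 + 14*n - 8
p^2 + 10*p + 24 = (p + 4)*(p + 6)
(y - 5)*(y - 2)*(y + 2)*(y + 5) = y^4 - 29*y^2 + 100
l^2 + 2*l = l*(l + 2)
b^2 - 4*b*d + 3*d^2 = (b - 3*d)*(b - d)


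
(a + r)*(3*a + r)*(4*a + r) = 12*a^3 + 19*a^2*r + 8*a*r^2 + r^3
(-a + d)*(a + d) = -a^2 + d^2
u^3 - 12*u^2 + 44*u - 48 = (u - 6)*(u - 4)*(u - 2)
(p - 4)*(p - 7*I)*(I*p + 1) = I*p^3 + 8*p^2 - 4*I*p^2 - 32*p - 7*I*p + 28*I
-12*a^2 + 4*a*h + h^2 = (-2*a + h)*(6*a + h)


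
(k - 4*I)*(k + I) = k^2 - 3*I*k + 4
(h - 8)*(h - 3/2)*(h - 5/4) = h^3 - 43*h^2/4 + 191*h/8 - 15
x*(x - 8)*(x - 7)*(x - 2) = x^4 - 17*x^3 + 86*x^2 - 112*x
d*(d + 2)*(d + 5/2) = d^3 + 9*d^2/2 + 5*d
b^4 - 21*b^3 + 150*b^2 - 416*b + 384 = (b - 8)^2*(b - 3)*(b - 2)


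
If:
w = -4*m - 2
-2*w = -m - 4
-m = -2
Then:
No Solution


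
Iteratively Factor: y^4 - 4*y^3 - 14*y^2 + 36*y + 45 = (y - 3)*(y^3 - y^2 - 17*y - 15) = (y - 3)*(y + 1)*(y^2 - 2*y - 15) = (y - 5)*(y - 3)*(y + 1)*(y + 3)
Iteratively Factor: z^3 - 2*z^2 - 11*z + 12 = (z - 4)*(z^2 + 2*z - 3) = (z - 4)*(z - 1)*(z + 3)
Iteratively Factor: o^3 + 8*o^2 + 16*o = (o + 4)*(o^2 + 4*o) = o*(o + 4)*(o + 4)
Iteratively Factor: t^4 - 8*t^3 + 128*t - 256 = (t - 4)*(t^3 - 4*t^2 - 16*t + 64) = (t - 4)^2*(t^2 - 16) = (t - 4)^2*(t + 4)*(t - 4)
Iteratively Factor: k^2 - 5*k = (k - 5)*(k)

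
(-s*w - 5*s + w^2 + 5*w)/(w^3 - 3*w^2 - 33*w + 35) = (-s + w)/(w^2 - 8*w + 7)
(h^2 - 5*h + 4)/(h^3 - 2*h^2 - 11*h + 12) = 1/(h + 3)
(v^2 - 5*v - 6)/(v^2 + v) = (v - 6)/v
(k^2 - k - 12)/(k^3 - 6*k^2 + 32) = (k + 3)/(k^2 - 2*k - 8)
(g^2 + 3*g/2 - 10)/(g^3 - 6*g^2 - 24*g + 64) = (g - 5/2)/(g^2 - 10*g + 16)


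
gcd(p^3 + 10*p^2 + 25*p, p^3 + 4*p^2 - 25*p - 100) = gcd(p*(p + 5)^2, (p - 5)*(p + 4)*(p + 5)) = p + 5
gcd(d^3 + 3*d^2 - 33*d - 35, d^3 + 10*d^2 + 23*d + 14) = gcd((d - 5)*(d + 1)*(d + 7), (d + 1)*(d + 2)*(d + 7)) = d^2 + 8*d + 7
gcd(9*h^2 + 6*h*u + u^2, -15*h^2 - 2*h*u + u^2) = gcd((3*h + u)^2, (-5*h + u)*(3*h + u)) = 3*h + u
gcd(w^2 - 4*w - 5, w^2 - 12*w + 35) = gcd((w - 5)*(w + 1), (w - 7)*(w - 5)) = w - 5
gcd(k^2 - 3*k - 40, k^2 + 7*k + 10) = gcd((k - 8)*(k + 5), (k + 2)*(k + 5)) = k + 5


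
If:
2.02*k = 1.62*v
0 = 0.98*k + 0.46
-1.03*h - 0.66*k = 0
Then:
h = 0.30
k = -0.47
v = -0.59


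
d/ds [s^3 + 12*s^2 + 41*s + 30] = 3*s^2 + 24*s + 41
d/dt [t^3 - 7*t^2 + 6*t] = 3*t^2 - 14*t + 6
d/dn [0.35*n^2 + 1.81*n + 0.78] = 0.7*n + 1.81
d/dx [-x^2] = -2*x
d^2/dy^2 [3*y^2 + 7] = 6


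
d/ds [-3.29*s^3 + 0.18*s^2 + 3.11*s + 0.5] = -9.87*s^2 + 0.36*s + 3.11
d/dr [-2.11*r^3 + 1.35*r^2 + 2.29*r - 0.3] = -6.33*r^2 + 2.7*r + 2.29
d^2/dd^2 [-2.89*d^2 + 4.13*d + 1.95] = -5.78000000000000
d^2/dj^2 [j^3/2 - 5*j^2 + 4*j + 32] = 3*j - 10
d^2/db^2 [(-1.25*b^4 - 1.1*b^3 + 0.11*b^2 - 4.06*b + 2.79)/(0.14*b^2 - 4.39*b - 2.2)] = (-0.049*b^6 + 4.6095*b^5 - 142.23075*b^4 - 236.26016*b^3 - 135.811416*b^2 - 49.735284*b + 188.744718)/(0.002744*b^6 - 0.258132*b^5 + 7.964922*b^4 - 76.491799*b^3 - 125.16306*b^2 - 63.7428*b - 10.648)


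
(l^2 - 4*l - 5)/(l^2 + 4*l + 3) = (l - 5)/(l + 3)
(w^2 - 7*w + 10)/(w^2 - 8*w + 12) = (w - 5)/(w - 6)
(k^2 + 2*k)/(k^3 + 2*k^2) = 1/k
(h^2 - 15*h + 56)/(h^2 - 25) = (h^2 - 15*h + 56)/(h^2 - 25)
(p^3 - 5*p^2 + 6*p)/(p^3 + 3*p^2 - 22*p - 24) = p*(p^2 - 5*p + 6)/(p^3 + 3*p^2 - 22*p - 24)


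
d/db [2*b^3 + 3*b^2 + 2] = 6*b*(b + 1)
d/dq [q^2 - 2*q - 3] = 2*q - 2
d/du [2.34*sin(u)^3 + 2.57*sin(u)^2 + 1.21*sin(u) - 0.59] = (7.02*sin(u)^2 + 5.14*sin(u) + 1.21)*cos(u)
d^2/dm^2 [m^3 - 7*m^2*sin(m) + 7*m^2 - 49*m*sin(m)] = 7*m^2*sin(m) + 49*m*sin(m) - 28*m*cos(m) + 6*m - 14*sin(m) - 98*cos(m) + 14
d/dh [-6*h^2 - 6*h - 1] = -12*h - 6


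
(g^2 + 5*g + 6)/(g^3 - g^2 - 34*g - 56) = (g + 3)/(g^2 - 3*g - 28)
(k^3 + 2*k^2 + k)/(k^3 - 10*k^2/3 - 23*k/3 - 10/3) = 3*k*(k + 1)/(3*k^2 - 13*k - 10)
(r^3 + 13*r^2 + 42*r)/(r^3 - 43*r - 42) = r*(r + 7)/(r^2 - 6*r - 7)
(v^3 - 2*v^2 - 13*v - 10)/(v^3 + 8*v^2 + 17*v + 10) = (v - 5)/(v + 5)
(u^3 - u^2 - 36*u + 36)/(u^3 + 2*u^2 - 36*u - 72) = (u - 1)/(u + 2)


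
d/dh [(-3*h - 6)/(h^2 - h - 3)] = 3*(-h^2 + h + (h + 2)*(2*h - 1) + 3)/(-h^2 + h + 3)^2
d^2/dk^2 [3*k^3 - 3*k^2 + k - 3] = 18*k - 6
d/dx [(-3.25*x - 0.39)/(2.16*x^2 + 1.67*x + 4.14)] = (7.02*x^2 + 1.6848*x - 12.8037)/(4.6656*x^4 + 7.2144*x^3 + 20.6737*x^2 + 13.8276*x + 17.1396)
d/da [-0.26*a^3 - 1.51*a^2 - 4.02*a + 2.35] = -0.78*a^2 - 3.02*a - 4.02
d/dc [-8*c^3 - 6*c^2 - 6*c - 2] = -24*c^2 - 12*c - 6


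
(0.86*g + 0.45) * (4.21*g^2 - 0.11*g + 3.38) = 3.6206*g^3 + 1.7999*g^2 + 2.8573*g + 1.521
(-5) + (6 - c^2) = 1 - c^2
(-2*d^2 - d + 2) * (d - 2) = -2*d^3 + 3*d^2 + 4*d - 4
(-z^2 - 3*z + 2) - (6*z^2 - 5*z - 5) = -7*z^2 + 2*z + 7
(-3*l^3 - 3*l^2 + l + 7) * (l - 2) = -3*l^4 + 3*l^3 + 7*l^2 + 5*l - 14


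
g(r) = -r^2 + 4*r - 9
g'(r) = 4 - 2*r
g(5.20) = -15.24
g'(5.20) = -6.40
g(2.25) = -5.06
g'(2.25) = -0.50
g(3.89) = -8.57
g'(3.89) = -3.78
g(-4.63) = -48.96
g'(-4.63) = 13.26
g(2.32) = -5.10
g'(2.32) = -0.64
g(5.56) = -17.67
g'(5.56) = -7.12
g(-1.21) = -15.30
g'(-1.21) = 6.42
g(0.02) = -8.92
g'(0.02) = 3.96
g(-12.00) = -201.00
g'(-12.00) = 28.00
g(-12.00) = -201.00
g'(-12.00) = 28.00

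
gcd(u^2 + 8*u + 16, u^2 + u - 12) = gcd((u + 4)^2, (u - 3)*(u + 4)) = u + 4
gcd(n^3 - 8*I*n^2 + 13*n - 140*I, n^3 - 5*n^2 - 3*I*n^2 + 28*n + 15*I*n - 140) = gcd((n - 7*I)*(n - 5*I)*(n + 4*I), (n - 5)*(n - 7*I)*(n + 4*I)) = n^2 - 3*I*n + 28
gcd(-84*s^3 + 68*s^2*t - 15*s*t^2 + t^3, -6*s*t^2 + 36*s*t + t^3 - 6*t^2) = 6*s - t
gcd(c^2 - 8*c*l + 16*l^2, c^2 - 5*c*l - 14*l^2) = 1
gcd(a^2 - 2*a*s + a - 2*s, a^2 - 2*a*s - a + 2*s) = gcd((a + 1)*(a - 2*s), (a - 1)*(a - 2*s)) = -a + 2*s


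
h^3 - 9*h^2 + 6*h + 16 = (h - 8)*(h - 2)*(h + 1)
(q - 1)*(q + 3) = q^2 + 2*q - 3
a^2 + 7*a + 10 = (a + 2)*(a + 5)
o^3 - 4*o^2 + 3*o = o*(o - 3)*(o - 1)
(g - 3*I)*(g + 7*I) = g^2 + 4*I*g + 21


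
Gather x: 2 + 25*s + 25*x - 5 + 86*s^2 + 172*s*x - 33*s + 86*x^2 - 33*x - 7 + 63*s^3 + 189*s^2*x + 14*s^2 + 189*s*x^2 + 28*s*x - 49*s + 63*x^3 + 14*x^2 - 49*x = 63*s^3 + 100*s^2 - 57*s + 63*x^3 + x^2*(189*s + 100) + x*(189*s^2 + 200*s - 57) - 10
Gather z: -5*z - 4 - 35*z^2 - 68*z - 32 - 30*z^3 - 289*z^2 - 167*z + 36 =-30*z^3 - 324*z^2 - 240*z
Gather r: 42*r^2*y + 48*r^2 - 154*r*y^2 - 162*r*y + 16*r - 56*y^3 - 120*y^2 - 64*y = r^2*(42*y + 48) + r*(-154*y^2 - 162*y + 16) - 56*y^3 - 120*y^2 - 64*y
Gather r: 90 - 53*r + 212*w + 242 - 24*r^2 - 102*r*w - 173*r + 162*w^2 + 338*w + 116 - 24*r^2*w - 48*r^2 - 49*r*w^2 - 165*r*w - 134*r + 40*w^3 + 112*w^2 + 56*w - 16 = r^2*(-24*w - 72) + r*(-49*w^2 - 267*w - 360) + 40*w^3 + 274*w^2 + 606*w + 432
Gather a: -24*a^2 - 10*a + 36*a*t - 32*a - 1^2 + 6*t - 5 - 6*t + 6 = -24*a^2 + a*(36*t - 42)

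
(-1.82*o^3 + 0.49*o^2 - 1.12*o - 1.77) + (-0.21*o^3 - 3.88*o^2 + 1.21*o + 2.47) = -2.03*o^3 - 3.39*o^2 + 0.0899999999999999*o + 0.7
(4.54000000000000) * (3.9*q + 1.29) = 17.706*q + 5.8566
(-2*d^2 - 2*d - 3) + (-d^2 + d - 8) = -3*d^2 - d - 11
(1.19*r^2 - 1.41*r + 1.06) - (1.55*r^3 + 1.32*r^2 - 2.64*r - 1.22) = -1.55*r^3 - 0.13*r^2 + 1.23*r + 2.28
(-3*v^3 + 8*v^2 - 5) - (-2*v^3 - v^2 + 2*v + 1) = -v^3 + 9*v^2 - 2*v - 6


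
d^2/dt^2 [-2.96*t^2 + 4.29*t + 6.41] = -5.92000000000000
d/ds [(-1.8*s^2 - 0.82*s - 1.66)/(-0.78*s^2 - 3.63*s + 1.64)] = (5.8944*s^2 - 8.4936*s - 7.3706)/(0.6084*s^4 + 5.6628*s^3 + 10.6185*s^2 - 11.9064*s + 2.6896)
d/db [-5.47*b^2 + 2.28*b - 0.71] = 2.28 - 10.94*b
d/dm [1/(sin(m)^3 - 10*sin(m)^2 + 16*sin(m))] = (-3*cos(m) + 20/tan(m) - 16*cos(m)/sin(m)^2)/((sin(m) - 8)^2*(sin(m) - 2)^2)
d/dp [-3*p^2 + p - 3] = 1 - 6*p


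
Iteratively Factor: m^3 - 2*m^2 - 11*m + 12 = (m + 3)*(m^2 - 5*m + 4) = (m - 4)*(m + 3)*(m - 1)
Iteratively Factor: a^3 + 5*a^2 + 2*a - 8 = (a + 4)*(a^2 + a - 2) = (a - 1)*(a + 4)*(a + 2)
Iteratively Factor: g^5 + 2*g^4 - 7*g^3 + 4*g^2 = (g)*(g^4 + 2*g^3 - 7*g^2 + 4*g) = g^2*(g^3 + 2*g^2 - 7*g + 4) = g^2*(g - 1)*(g^2 + 3*g - 4) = g^2*(g - 1)^2*(g + 4)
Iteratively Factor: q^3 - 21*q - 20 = (q + 1)*(q^2 - q - 20) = (q + 1)*(q + 4)*(q - 5)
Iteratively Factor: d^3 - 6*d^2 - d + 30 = (d + 2)*(d^2 - 8*d + 15) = (d - 5)*(d + 2)*(d - 3)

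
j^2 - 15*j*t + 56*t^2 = (j - 8*t)*(j - 7*t)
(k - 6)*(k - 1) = k^2 - 7*k + 6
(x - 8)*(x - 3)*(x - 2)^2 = x^4 - 15*x^3 + 72*x^2 - 140*x + 96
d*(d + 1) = d^2 + d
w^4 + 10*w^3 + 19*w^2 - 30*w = w*(w - 1)*(w + 5)*(w + 6)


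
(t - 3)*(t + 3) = t^2 - 9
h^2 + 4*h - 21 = (h - 3)*(h + 7)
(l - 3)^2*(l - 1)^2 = l^4 - 8*l^3 + 22*l^2 - 24*l + 9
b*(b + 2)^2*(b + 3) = b^4 + 7*b^3 + 16*b^2 + 12*b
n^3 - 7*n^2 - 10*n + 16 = (n - 8)*(n - 1)*(n + 2)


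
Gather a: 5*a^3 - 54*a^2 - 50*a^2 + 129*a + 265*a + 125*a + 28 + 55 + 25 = 5*a^3 - 104*a^2 + 519*a + 108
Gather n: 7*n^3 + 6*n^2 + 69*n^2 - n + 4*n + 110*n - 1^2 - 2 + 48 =7*n^3 + 75*n^2 + 113*n + 45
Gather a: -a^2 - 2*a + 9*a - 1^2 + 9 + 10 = -a^2 + 7*a + 18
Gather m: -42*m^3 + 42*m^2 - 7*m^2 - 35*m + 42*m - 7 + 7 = -42*m^3 + 35*m^2 + 7*m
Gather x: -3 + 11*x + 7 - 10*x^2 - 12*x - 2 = -10*x^2 - x + 2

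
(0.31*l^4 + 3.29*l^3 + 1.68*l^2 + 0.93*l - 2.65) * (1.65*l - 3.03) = 0.5115*l^5 + 4.4892*l^4 - 7.1967*l^3 - 3.5559*l^2 - 7.1904*l + 8.0295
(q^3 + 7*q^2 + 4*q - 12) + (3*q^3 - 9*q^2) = 4*q^3 - 2*q^2 + 4*q - 12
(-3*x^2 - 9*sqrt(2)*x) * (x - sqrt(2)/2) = -3*x^3 - 15*sqrt(2)*x^2/2 + 9*x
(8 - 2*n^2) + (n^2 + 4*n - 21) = -n^2 + 4*n - 13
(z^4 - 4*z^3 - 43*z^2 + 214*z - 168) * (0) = 0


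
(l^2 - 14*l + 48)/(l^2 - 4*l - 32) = (l - 6)/(l + 4)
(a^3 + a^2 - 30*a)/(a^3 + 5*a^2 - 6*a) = (a - 5)/(a - 1)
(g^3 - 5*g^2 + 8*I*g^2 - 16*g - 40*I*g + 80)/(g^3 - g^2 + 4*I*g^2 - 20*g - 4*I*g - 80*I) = (g + 4*I)/(g + 4)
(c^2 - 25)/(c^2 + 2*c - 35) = (c + 5)/(c + 7)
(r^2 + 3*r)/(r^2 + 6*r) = (r + 3)/(r + 6)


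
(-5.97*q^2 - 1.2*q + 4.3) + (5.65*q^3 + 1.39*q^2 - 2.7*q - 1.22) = 5.65*q^3 - 4.58*q^2 - 3.9*q + 3.08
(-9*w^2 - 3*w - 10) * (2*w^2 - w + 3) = -18*w^4 + 3*w^3 - 44*w^2 + w - 30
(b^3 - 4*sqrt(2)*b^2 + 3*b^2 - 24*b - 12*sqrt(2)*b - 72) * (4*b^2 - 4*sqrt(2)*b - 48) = 4*b^5 - 20*sqrt(2)*b^4 + 12*b^4 - 112*b^3 - 60*sqrt(2)*b^3 - 336*b^2 + 288*sqrt(2)*b^2 + 1152*b + 864*sqrt(2)*b + 3456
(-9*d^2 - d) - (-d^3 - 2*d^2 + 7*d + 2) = d^3 - 7*d^2 - 8*d - 2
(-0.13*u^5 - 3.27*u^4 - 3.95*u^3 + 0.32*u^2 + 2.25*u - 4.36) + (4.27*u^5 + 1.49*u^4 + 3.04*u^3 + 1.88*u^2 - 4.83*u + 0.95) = 4.14*u^5 - 1.78*u^4 - 0.91*u^3 + 2.2*u^2 - 2.58*u - 3.41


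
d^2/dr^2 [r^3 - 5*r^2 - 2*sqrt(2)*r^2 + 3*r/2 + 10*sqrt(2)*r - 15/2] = 6*r - 10 - 4*sqrt(2)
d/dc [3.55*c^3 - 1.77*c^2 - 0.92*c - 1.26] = 10.65*c^2 - 3.54*c - 0.92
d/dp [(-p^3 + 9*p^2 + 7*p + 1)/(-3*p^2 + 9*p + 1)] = (3*p^4 - 18*p^3 + 99*p^2 + 24*p - 2)/(9*p^4 - 54*p^3 + 75*p^2 + 18*p + 1)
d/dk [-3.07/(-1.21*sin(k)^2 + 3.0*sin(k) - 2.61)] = (9.21 - 7.4294*sin(k))*cos(k)/(1.21*sin(k)^2 - 3.0*sin(k) + 2.61)^2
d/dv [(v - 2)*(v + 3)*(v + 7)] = 3*v^2 + 16*v + 1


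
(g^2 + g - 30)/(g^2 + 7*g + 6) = (g - 5)/(g + 1)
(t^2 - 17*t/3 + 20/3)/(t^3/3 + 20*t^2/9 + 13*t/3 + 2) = 3*(3*t^2 - 17*t + 20)/(3*t^3 + 20*t^2 + 39*t + 18)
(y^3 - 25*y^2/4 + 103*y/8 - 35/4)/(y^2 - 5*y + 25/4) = (4*y^2 - 15*y + 14)/(2*(2*y - 5))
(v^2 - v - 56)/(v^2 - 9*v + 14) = (v^2 - v - 56)/(v^2 - 9*v + 14)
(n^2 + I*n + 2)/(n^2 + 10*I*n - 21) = (n^2 + I*n + 2)/(n^2 + 10*I*n - 21)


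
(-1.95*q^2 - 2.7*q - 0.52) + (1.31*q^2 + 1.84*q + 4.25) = -0.64*q^2 - 0.86*q + 3.73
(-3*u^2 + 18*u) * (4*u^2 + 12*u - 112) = -12*u^4 + 36*u^3 + 552*u^2 - 2016*u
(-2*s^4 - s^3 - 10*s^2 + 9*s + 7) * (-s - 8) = 2*s^5 + 17*s^4 + 18*s^3 + 71*s^2 - 79*s - 56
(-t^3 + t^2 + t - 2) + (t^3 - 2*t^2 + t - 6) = -t^2 + 2*t - 8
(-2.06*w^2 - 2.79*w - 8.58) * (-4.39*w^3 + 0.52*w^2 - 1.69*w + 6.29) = 9.0434*w^5 + 11.1769*w^4 + 39.6968*w^3 - 12.7039*w^2 - 3.0489*w - 53.9682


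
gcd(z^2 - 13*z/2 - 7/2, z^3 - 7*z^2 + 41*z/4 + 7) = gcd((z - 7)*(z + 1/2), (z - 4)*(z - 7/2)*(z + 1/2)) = z + 1/2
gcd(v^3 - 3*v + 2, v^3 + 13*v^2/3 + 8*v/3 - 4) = v + 2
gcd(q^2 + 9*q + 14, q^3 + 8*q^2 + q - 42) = q + 7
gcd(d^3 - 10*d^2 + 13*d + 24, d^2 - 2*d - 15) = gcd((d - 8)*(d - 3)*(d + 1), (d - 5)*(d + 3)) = 1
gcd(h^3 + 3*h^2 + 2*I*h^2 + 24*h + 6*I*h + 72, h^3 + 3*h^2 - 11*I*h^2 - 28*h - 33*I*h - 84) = h^2 + h*(3 - 4*I) - 12*I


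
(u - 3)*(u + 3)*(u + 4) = u^3 + 4*u^2 - 9*u - 36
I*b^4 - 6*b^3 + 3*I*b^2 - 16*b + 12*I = (b - I)*(b + 2*I)*(b + 6*I)*(I*b + 1)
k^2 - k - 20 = (k - 5)*(k + 4)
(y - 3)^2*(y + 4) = y^3 - 2*y^2 - 15*y + 36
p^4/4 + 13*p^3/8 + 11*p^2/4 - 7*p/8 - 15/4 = (p/4 + 1/2)*(p - 1)*(p + 5/2)*(p + 3)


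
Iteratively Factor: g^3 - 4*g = (g + 2)*(g^2 - 2*g) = g*(g + 2)*(g - 2)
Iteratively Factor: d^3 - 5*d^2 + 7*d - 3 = (d - 1)*(d^2 - 4*d + 3) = (d - 1)^2*(d - 3)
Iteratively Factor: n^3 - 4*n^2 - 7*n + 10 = (n - 5)*(n^2 + n - 2) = (n - 5)*(n - 1)*(n + 2)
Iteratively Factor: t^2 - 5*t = (t - 5)*(t)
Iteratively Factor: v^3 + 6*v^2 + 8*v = (v + 2)*(v^2 + 4*v) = (v + 2)*(v + 4)*(v)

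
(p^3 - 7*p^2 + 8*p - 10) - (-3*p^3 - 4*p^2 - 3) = 4*p^3 - 3*p^2 + 8*p - 7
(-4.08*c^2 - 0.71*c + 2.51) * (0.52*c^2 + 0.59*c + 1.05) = -2.1216*c^4 - 2.7764*c^3 - 3.3977*c^2 + 0.7354*c + 2.6355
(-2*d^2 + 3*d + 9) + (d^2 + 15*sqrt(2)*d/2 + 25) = -d^2 + 3*d + 15*sqrt(2)*d/2 + 34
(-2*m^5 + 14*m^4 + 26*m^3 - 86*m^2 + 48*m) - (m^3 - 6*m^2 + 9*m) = -2*m^5 + 14*m^4 + 25*m^3 - 80*m^2 + 39*m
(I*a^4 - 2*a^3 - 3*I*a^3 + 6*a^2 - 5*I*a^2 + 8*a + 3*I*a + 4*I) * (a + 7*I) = I*a^5 - 9*a^4 - 3*I*a^4 + 27*a^3 - 19*I*a^3 + 43*a^2 + 45*I*a^2 - 21*a + 60*I*a - 28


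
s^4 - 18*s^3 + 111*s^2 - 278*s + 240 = (s - 8)*(s - 5)*(s - 3)*(s - 2)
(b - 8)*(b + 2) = b^2 - 6*b - 16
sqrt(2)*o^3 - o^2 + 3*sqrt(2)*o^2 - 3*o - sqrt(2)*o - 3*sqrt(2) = (o + 3)*(o - sqrt(2))*(sqrt(2)*o + 1)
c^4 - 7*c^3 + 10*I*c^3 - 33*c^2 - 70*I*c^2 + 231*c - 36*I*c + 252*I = (c - 7)*(c + 3*I)^2*(c + 4*I)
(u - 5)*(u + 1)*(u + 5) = u^3 + u^2 - 25*u - 25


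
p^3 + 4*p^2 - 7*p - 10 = (p - 2)*(p + 1)*(p + 5)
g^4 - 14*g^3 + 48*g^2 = g^2*(g - 8)*(g - 6)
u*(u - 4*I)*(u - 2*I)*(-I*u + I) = -I*u^4 - 6*u^3 + I*u^3 + 6*u^2 + 8*I*u^2 - 8*I*u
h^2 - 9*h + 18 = (h - 6)*(h - 3)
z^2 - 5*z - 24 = (z - 8)*(z + 3)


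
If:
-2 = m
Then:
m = -2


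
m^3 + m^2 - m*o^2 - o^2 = (m + 1)*(m - o)*(m + o)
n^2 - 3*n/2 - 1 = (n - 2)*(n + 1/2)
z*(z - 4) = z^2 - 4*z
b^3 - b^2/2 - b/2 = b*(b - 1)*(b + 1/2)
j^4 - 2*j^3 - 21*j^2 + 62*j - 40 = (j - 4)*(j - 2)*(j - 1)*(j + 5)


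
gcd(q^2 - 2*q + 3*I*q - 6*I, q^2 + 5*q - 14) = q - 2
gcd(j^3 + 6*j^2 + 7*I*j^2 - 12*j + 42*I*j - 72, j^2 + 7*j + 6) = j + 6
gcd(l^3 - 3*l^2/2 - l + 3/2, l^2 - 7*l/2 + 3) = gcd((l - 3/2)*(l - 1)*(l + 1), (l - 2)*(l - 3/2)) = l - 3/2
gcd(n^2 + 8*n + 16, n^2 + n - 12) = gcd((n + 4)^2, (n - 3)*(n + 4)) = n + 4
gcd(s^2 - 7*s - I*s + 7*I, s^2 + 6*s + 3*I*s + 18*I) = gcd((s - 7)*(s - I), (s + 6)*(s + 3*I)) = 1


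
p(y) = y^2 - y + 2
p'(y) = 2*y - 1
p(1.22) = 2.27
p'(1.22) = 1.44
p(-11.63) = 148.89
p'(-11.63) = -24.26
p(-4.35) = 25.27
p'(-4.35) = -9.70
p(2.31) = 5.03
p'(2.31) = 3.62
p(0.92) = 1.93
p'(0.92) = 0.84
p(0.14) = 1.88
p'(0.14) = -0.72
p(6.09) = 33.00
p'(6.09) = 11.18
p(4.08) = 14.57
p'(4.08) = 7.16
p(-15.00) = 242.00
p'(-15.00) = -31.00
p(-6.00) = 44.00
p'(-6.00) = -13.00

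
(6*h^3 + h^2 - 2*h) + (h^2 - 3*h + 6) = 6*h^3 + 2*h^2 - 5*h + 6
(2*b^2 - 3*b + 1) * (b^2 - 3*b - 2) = 2*b^4 - 9*b^3 + 6*b^2 + 3*b - 2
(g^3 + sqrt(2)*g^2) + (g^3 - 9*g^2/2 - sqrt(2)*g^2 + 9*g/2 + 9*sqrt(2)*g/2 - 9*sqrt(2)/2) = 2*g^3 - 9*g^2/2 + 9*g/2 + 9*sqrt(2)*g/2 - 9*sqrt(2)/2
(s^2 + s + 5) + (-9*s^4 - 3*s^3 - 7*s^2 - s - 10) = -9*s^4 - 3*s^3 - 6*s^2 - 5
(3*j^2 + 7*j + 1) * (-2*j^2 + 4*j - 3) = -6*j^4 - 2*j^3 + 17*j^2 - 17*j - 3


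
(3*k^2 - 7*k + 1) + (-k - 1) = 3*k^2 - 8*k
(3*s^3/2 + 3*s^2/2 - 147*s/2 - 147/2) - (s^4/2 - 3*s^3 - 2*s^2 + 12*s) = -s^4/2 + 9*s^3/2 + 7*s^2/2 - 171*s/2 - 147/2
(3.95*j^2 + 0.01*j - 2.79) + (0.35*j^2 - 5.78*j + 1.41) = 4.3*j^2 - 5.77*j - 1.38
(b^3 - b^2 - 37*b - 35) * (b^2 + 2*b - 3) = b^5 + b^4 - 42*b^3 - 106*b^2 + 41*b + 105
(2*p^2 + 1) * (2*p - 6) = 4*p^3 - 12*p^2 + 2*p - 6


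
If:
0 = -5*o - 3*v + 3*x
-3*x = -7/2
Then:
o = 7/10 - 3*v/5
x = 7/6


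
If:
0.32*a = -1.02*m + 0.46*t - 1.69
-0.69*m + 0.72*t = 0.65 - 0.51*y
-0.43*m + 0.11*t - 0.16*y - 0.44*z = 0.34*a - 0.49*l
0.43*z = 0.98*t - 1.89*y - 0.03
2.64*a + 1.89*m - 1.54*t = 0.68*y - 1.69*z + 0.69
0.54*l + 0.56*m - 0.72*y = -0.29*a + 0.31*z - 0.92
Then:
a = -2.13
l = 1.95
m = -0.62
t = 0.81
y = -0.71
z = 4.89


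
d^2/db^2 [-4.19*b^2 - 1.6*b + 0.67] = -8.38000000000000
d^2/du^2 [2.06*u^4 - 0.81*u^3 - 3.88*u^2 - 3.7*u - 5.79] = 24.72*u^2 - 4.86*u - 7.76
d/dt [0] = 0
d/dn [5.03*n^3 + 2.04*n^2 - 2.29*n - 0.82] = 15.09*n^2 + 4.08*n - 2.29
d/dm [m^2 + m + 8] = 2*m + 1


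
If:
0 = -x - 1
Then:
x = -1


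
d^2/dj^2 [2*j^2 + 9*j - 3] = 4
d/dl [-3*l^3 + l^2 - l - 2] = -9*l^2 + 2*l - 1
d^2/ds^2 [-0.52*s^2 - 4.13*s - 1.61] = -1.04000000000000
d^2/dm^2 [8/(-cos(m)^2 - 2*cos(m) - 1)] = 16*(-cos(m) + cos(2*m) - 2)/(cos(m) + 1)^4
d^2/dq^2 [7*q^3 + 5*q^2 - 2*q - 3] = 42*q + 10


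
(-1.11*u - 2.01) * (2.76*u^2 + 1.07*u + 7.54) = -3.0636*u^3 - 6.7353*u^2 - 10.5201*u - 15.1554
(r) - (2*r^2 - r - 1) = -2*r^2 + 2*r + 1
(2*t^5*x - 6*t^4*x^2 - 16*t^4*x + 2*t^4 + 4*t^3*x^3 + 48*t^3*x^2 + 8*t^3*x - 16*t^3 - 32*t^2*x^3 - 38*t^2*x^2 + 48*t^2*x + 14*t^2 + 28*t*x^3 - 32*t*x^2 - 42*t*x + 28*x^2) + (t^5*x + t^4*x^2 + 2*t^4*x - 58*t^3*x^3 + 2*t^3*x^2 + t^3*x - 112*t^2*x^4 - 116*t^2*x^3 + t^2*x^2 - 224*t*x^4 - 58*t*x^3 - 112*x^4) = 3*t^5*x - 5*t^4*x^2 - 14*t^4*x + 2*t^4 - 54*t^3*x^3 + 50*t^3*x^2 + 9*t^3*x - 16*t^3 - 112*t^2*x^4 - 148*t^2*x^3 - 37*t^2*x^2 + 48*t^2*x + 14*t^2 - 224*t*x^4 - 30*t*x^3 - 32*t*x^2 - 42*t*x - 112*x^4 + 28*x^2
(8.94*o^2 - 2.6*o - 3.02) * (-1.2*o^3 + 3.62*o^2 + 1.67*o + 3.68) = -10.728*o^5 + 35.4828*o^4 + 9.1418*o^3 + 17.6248*o^2 - 14.6114*o - 11.1136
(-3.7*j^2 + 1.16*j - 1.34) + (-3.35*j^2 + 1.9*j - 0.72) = -7.05*j^2 + 3.06*j - 2.06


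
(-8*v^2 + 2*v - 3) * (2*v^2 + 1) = -16*v^4 + 4*v^3 - 14*v^2 + 2*v - 3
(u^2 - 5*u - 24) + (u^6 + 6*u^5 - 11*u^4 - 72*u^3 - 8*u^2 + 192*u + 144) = u^6 + 6*u^5 - 11*u^4 - 72*u^3 - 7*u^2 + 187*u + 120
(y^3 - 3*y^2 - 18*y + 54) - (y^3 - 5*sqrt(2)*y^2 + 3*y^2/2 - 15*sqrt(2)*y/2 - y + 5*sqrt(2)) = -9*y^2/2 + 5*sqrt(2)*y^2 - 17*y + 15*sqrt(2)*y/2 - 5*sqrt(2) + 54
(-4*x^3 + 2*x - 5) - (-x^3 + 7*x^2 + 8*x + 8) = -3*x^3 - 7*x^2 - 6*x - 13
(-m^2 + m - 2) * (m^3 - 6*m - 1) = -m^5 + m^4 + 4*m^3 - 5*m^2 + 11*m + 2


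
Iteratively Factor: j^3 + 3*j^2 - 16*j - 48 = (j + 3)*(j^2 - 16) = (j - 4)*(j + 3)*(j + 4)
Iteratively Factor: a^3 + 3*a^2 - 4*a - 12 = (a + 2)*(a^2 + a - 6) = (a + 2)*(a + 3)*(a - 2)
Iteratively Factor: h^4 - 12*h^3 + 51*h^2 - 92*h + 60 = (h - 2)*(h^3 - 10*h^2 + 31*h - 30) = (h - 5)*(h - 2)*(h^2 - 5*h + 6) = (h - 5)*(h - 3)*(h - 2)*(h - 2)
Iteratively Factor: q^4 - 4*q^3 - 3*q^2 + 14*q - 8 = (q - 1)*(q^3 - 3*q^2 - 6*q + 8) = (q - 1)^2*(q^2 - 2*q - 8) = (q - 1)^2*(q + 2)*(q - 4)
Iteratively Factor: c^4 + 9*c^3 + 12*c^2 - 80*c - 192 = (c + 4)*(c^3 + 5*c^2 - 8*c - 48) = (c + 4)^2*(c^2 + c - 12) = (c + 4)^3*(c - 3)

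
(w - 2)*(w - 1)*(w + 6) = w^3 + 3*w^2 - 16*w + 12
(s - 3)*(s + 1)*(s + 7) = s^3 + 5*s^2 - 17*s - 21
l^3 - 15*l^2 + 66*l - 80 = (l - 8)*(l - 5)*(l - 2)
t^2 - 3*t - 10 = (t - 5)*(t + 2)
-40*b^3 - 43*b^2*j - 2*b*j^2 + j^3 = (-8*b + j)*(b + j)*(5*b + j)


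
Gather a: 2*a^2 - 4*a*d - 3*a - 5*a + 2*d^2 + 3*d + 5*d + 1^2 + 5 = 2*a^2 + a*(-4*d - 8) + 2*d^2 + 8*d + 6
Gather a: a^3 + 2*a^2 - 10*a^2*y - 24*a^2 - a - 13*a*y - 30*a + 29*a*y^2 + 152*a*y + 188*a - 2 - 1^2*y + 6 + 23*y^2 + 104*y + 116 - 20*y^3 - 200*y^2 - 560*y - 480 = a^3 + a^2*(-10*y - 22) + a*(29*y^2 + 139*y + 157) - 20*y^3 - 177*y^2 - 457*y - 360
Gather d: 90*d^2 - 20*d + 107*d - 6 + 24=90*d^2 + 87*d + 18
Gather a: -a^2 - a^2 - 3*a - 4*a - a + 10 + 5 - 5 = -2*a^2 - 8*a + 10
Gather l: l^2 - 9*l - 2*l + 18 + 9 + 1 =l^2 - 11*l + 28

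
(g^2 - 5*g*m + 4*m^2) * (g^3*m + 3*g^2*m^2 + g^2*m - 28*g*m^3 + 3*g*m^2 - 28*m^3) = g^5*m - 2*g^4*m^2 + g^4*m - 39*g^3*m^3 - 2*g^3*m^2 + 152*g^2*m^4 - 39*g^2*m^3 - 112*g*m^5 + 152*g*m^4 - 112*m^5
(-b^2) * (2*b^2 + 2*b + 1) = -2*b^4 - 2*b^3 - b^2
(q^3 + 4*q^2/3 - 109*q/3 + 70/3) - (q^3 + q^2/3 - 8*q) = q^2 - 85*q/3 + 70/3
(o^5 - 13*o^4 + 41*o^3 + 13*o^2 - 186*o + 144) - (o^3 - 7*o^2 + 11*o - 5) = o^5 - 13*o^4 + 40*o^3 + 20*o^2 - 197*o + 149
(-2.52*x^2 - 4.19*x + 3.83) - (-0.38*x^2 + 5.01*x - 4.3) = -2.14*x^2 - 9.2*x + 8.13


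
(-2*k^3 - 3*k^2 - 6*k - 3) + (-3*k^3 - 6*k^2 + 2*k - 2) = -5*k^3 - 9*k^2 - 4*k - 5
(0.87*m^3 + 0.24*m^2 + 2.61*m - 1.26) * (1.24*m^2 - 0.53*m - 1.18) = 1.0788*m^5 - 0.1635*m^4 + 2.0826*m^3 - 3.2289*m^2 - 2.412*m + 1.4868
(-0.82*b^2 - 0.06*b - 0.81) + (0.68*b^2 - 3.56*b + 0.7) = -0.14*b^2 - 3.62*b - 0.11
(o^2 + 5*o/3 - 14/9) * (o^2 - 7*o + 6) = o^4 - 16*o^3/3 - 65*o^2/9 + 188*o/9 - 28/3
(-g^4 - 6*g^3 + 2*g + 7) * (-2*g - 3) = 2*g^5 + 15*g^4 + 18*g^3 - 4*g^2 - 20*g - 21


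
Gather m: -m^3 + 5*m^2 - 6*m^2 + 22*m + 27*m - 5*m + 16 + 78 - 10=-m^3 - m^2 + 44*m + 84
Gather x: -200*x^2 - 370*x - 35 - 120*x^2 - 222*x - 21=-320*x^2 - 592*x - 56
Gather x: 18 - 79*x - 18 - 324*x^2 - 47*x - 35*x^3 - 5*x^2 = -35*x^3 - 329*x^2 - 126*x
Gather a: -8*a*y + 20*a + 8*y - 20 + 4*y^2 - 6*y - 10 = a*(20 - 8*y) + 4*y^2 + 2*y - 30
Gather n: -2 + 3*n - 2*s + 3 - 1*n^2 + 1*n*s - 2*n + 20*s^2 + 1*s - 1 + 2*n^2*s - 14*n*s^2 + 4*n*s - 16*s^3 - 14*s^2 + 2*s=n^2*(2*s - 1) + n*(-14*s^2 + 5*s + 1) - 16*s^3 + 6*s^2 + s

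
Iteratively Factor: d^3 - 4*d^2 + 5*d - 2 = (d - 2)*(d^2 - 2*d + 1) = (d - 2)*(d - 1)*(d - 1)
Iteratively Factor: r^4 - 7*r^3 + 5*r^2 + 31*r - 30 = (r + 2)*(r^3 - 9*r^2 + 23*r - 15) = (r - 5)*(r + 2)*(r^2 - 4*r + 3) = (r - 5)*(r - 1)*(r + 2)*(r - 3)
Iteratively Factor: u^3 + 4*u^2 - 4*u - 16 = (u + 2)*(u^2 + 2*u - 8) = (u - 2)*(u + 2)*(u + 4)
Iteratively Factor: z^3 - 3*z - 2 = (z - 2)*(z^2 + 2*z + 1) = (z - 2)*(z + 1)*(z + 1)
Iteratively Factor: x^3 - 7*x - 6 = (x + 2)*(x^2 - 2*x - 3) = (x + 1)*(x + 2)*(x - 3)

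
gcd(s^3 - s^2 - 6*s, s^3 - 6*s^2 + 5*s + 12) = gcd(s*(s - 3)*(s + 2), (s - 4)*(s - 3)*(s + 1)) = s - 3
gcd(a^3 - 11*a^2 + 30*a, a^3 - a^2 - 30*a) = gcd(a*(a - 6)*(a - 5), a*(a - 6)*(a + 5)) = a^2 - 6*a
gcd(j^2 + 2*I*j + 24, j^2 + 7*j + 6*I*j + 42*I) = j + 6*I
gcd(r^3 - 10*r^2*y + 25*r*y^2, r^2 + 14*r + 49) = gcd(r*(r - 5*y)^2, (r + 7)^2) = 1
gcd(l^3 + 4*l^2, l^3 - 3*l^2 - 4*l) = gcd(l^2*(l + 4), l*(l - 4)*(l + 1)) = l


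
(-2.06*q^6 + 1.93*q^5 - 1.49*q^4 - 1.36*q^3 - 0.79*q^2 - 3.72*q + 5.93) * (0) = 0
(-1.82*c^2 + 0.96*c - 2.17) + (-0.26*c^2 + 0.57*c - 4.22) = -2.08*c^2 + 1.53*c - 6.39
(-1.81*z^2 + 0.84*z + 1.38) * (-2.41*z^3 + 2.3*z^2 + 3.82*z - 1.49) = 4.3621*z^5 - 6.1874*z^4 - 8.308*z^3 + 9.0797*z^2 + 4.02*z - 2.0562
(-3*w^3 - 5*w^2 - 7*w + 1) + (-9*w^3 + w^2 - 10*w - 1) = -12*w^3 - 4*w^2 - 17*w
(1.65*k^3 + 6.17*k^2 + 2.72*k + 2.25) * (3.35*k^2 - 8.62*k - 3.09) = 5.5275*k^5 + 6.4465*k^4 - 49.1719*k^3 - 34.9742*k^2 - 27.7998*k - 6.9525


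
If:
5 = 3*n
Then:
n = 5/3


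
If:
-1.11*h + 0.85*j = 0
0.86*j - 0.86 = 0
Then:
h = 0.77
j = 1.00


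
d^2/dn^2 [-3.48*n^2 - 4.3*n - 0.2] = -6.96000000000000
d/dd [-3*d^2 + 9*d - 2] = 9 - 6*d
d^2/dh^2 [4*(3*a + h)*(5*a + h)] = 8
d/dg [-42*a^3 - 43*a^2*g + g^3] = -43*a^2 + 3*g^2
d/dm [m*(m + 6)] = 2*m + 6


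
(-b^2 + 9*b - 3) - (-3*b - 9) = -b^2 + 12*b + 6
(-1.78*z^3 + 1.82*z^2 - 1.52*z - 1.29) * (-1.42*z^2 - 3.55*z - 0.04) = 2.5276*z^5 + 3.7346*z^4 - 4.2314*z^3 + 7.155*z^2 + 4.6403*z + 0.0516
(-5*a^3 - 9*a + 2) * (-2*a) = 10*a^4 + 18*a^2 - 4*a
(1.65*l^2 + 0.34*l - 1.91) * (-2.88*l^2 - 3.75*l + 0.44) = -4.752*l^4 - 7.1667*l^3 + 4.9518*l^2 + 7.3121*l - 0.8404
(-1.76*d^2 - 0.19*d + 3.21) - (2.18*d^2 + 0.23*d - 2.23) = -3.94*d^2 - 0.42*d + 5.44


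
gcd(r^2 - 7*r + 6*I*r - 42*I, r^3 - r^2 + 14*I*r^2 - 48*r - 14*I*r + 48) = r + 6*I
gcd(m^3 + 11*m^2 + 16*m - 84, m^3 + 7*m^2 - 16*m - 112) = m + 7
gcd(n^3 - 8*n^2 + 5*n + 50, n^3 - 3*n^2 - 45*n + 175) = n^2 - 10*n + 25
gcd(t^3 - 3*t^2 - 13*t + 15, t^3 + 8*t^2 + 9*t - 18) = t^2 + 2*t - 3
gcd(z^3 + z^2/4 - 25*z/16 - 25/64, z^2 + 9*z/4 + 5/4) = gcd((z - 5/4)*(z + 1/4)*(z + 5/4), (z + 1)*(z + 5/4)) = z + 5/4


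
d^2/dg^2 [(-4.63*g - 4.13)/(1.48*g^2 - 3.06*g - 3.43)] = ((2.96*g - 3.06)*(4.63*g + 4.13)*(5.92*g - 6.12) + (41.1144*g - 16.1108)*(-1.48*g^2 + 3.06*g + 3.43))/(-1.48*g^2 + 3.06*g + 3.43)^3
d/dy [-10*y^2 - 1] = -20*y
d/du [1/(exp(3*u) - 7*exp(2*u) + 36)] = (14 - 3*exp(u))*exp(2*u)/(exp(3*u) - 7*exp(2*u) + 36)^2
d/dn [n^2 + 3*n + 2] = 2*n + 3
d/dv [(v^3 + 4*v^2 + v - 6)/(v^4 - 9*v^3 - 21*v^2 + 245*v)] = (-v^5 - 15*v^4 - 93*v^3 - 119*v^2 + 6*v - 210)/(v^2*(v^5 - 11*v^4 - 38*v^3 + 602*v^2 + 245*v - 8575))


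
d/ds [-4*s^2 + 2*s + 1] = 2 - 8*s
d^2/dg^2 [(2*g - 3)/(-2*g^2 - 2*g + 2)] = (-(2*g - 3)*(2*g + 1)^2 + (6*g - 1)*(g^2 + g - 1))/(g^2 + g - 1)^3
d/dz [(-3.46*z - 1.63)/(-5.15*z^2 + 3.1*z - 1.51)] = (-17.819*z^2 - 16.789*z + 10.2776)/(26.5225*z^4 - 31.93*z^3 + 25.163*z^2 - 9.362*z + 2.2801)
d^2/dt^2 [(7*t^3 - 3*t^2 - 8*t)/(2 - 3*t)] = 6*(-21*t^3 + 42*t^2 - 28*t + 20)/(27*t^3 - 54*t^2 + 36*t - 8)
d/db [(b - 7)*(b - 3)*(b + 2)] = 3*b^2 - 16*b + 1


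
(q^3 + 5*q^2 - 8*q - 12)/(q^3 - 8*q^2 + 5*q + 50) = (q^3 + 5*q^2 - 8*q - 12)/(q^3 - 8*q^2 + 5*q + 50)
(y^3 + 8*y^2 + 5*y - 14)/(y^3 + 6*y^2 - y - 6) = (y^2 + 9*y + 14)/(y^2 + 7*y + 6)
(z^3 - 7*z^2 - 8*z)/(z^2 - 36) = z*(z^2 - 7*z - 8)/(z^2 - 36)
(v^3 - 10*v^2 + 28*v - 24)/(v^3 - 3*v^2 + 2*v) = (v^2 - 8*v + 12)/(v*(v - 1))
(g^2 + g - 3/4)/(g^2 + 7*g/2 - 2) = (g + 3/2)/(g + 4)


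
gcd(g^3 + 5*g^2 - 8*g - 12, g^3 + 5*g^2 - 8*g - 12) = g^3 + 5*g^2 - 8*g - 12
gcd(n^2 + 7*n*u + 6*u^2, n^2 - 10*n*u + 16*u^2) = 1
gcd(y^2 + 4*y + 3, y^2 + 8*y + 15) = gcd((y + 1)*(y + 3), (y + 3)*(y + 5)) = y + 3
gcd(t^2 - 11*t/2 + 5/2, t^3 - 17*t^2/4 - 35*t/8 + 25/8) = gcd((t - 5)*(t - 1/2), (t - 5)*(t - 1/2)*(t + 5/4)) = t^2 - 11*t/2 + 5/2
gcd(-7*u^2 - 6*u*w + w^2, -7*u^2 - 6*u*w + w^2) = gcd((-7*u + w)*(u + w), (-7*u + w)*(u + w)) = 7*u^2 + 6*u*w - w^2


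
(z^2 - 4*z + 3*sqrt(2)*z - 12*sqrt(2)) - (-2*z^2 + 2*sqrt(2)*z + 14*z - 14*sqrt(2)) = 3*z^2 - 18*z + sqrt(2)*z + 2*sqrt(2)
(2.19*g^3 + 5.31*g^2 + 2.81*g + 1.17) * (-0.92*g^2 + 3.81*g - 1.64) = -2.0148*g^5 + 3.4587*g^4 + 14.0543*g^3 + 0.921300000000002*g^2 - 0.1507*g - 1.9188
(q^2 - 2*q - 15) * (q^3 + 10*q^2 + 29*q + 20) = q^5 + 8*q^4 - 6*q^3 - 188*q^2 - 475*q - 300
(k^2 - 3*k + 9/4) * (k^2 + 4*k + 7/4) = k^4 + k^3 - 8*k^2 + 15*k/4 + 63/16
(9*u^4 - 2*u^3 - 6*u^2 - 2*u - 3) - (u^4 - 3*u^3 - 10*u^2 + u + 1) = 8*u^4 + u^3 + 4*u^2 - 3*u - 4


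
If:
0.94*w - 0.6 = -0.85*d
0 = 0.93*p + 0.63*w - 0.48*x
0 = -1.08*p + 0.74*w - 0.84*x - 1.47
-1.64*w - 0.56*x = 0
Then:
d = 0.41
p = -0.58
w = 0.26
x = -0.77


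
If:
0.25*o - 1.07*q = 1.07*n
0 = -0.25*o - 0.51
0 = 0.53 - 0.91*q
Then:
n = -1.06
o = -2.04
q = 0.58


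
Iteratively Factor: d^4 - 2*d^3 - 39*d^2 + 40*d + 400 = (d + 4)*(d^3 - 6*d^2 - 15*d + 100) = (d - 5)*(d + 4)*(d^2 - d - 20) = (d - 5)^2*(d + 4)*(d + 4)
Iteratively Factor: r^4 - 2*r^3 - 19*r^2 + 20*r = (r - 5)*(r^3 + 3*r^2 - 4*r) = r*(r - 5)*(r^2 + 3*r - 4) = r*(r - 5)*(r - 1)*(r + 4)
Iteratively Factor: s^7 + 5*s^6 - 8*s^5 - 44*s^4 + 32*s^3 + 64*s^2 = (s + 4)*(s^6 + s^5 - 12*s^4 + 4*s^3 + 16*s^2) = s*(s + 4)*(s^5 + s^4 - 12*s^3 + 4*s^2 + 16*s) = s*(s + 1)*(s + 4)*(s^4 - 12*s^2 + 16*s) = s*(s - 2)*(s + 1)*(s + 4)*(s^3 + 2*s^2 - 8*s) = s*(s - 2)*(s + 1)*(s + 4)^2*(s^2 - 2*s) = s^2*(s - 2)*(s + 1)*(s + 4)^2*(s - 2)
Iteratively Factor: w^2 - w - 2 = (w + 1)*(w - 2)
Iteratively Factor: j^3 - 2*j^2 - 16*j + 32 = (j + 4)*(j^2 - 6*j + 8) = (j - 4)*(j + 4)*(j - 2)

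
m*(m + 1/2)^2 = m^3 + m^2 + m/4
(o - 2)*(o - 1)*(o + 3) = o^3 - 7*o + 6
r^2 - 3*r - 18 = (r - 6)*(r + 3)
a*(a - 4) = a^2 - 4*a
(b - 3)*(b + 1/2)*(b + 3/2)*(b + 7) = b^4 + 6*b^3 - 49*b^2/4 - 39*b - 63/4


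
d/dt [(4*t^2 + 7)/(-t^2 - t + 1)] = (-4*t^2 + 22*t + 7)/(t^4 + 2*t^3 - t^2 - 2*t + 1)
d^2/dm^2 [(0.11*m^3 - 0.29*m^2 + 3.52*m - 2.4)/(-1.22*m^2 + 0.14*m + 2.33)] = (4.44089209850063e-16*m^5 - 11.008956*m^3 + 26.163792*m^2 - 66.078306*m + 19.18377)/(1.815848*m^6 - 0.625128*m^5 - 10.33218*m^4 + 2.38504*m^3 + 19.73277*m^2 - 2.280138*m - 12.649337)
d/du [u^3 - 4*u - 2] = 3*u^2 - 4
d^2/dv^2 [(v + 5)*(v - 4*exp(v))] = -4*v*exp(v) - 28*exp(v) + 2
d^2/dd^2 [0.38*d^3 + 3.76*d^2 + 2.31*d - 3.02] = 2.28*d + 7.52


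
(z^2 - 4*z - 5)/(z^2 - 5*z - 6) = (z - 5)/(z - 6)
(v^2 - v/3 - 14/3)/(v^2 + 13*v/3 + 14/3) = (3*v - 7)/(3*v + 7)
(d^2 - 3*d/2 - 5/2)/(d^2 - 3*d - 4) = (d - 5/2)/(d - 4)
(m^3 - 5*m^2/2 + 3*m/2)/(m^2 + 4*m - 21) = m*(2*m^2 - 5*m + 3)/(2*(m^2 + 4*m - 21))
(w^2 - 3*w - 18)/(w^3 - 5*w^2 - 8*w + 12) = (w + 3)/(w^2 + w - 2)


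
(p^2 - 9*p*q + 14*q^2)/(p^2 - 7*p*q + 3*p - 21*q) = (p - 2*q)/(p + 3)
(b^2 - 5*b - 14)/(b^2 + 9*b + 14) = (b - 7)/(b + 7)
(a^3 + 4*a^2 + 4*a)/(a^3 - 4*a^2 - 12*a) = (a + 2)/(a - 6)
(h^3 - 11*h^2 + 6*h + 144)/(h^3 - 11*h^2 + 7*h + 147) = (h^2 - 14*h + 48)/(h^2 - 14*h + 49)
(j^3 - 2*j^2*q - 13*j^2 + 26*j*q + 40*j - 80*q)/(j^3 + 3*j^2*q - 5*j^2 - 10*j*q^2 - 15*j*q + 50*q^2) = (j - 8)/(j + 5*q)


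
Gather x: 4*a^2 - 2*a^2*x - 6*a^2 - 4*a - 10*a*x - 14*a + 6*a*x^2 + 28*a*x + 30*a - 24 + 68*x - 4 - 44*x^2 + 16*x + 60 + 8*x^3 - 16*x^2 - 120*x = -2*a^2 + 12*a + 8*x^3 + x^2*(6*a - 60) + x*(-2*a^2 + 18*a - 36) + 32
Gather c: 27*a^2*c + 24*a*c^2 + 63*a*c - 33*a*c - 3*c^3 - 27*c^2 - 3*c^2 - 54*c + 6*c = -3*c^3 + c^2*(24*a - 30) + c*(27*a^2 + 30*a - 48)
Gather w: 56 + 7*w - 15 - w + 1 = 6*w + 42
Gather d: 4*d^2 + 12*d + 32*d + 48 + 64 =4*d^2 + 44*d + 112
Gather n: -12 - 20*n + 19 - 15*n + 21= 28 - 35*n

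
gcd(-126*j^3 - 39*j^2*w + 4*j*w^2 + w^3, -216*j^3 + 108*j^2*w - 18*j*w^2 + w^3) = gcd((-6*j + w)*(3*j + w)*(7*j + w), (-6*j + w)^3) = -6*j + w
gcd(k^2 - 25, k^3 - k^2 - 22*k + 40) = k + 5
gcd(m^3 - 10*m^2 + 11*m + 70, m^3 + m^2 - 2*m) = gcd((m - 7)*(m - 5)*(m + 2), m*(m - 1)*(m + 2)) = m + 2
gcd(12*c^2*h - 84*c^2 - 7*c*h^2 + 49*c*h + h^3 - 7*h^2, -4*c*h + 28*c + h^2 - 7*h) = 4*c*h - 28*c - h^2 + 7*h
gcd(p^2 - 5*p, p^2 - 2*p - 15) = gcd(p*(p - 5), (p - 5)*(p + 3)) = p - 5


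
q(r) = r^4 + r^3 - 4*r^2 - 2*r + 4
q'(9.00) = 3085.00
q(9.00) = 6952.00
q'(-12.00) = -6386.00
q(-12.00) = 18460.00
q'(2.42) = 52.90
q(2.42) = 24.20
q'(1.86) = 19.24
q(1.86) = 4.85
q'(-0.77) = 4.11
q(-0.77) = 3.06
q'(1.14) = -1.30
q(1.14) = -0.31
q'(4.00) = 270.00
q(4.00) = 252.00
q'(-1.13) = 5.10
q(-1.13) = 1.34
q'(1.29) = 1.26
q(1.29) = -0.32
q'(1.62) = 9.92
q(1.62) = 1.40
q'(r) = 4*r^3 + 3*r^2 - 8*r - 2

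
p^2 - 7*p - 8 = (p - 8)*(p + 1)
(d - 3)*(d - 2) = d^2 - 5*d + 6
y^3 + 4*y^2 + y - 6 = (y - 1)*(y + 2)*(y + 3)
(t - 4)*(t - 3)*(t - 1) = t^3 - 8*t^2 + 19*t - 12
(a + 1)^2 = a^2 + 2*a + 1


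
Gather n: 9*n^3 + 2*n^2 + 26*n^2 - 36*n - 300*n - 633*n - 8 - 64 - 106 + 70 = 9*n^3 + 28*n^2 - 969*n - 108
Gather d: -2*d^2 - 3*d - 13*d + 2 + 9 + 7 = -2*d^2 - 16*d + 18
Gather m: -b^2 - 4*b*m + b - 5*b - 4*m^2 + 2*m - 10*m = -b^2 - 4*b - 4*m^2 + m*(-4*b - 8)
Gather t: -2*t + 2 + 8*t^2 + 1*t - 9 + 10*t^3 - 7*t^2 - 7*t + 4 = 10*t^3 + t^2 - 8*t - 3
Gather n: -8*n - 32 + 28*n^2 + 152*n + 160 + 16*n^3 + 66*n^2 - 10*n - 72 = 16*n^3 + 94*n^2 + 134*n + 56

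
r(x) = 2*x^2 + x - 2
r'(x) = 4*x + 1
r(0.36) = -1.38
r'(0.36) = 2.44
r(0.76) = -0.08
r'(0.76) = 4.04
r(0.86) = 0.34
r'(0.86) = 4.44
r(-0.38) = -2.09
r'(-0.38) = -0.52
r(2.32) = 11.08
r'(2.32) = 10.28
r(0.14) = -1.82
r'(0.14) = 1.56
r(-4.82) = 39.64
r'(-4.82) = -18.28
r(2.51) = 13.11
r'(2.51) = 11.04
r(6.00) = 76.00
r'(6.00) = 25.00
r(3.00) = 19.00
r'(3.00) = 13.00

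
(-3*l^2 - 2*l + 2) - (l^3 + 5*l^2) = -l^3 - 8*l^2 - 2*l + 2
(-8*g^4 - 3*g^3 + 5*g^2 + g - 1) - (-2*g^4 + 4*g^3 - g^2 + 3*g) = -6*g^4 - 7*g^3 + 6*g^2 - 2*g - 1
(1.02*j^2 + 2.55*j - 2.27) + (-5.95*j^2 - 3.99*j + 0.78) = -4.93*j^2 - 1.44*j - 1.49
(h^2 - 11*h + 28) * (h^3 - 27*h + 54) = h^5 - 11*h^4 + h^3 + 351*h^2 - 1350*h + 1512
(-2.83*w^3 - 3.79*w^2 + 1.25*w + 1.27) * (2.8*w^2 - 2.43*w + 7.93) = -7.924*w^5 - 3.7351*w^4 - 9.7322*w^3 - 29.5362*w^2 + 6.8264*w + 10.0711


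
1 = 1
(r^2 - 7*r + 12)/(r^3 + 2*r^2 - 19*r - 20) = (r - 3)/(r^2 + 6*r + 5)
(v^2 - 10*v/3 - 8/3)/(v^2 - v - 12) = (v + 2/3)/(v + 3)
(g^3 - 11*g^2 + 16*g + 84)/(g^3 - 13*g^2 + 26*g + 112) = (g - 6)/(g - 8)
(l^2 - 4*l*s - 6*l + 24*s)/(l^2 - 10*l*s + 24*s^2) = (6 - l)/(-l + 6*s)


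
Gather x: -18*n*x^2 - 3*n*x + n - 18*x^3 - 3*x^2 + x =n - 18*x^3 + x^2*(-18*n - 3) + x*(1 - 3*n)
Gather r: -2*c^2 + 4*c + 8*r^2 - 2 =-2*c^2 + 4*c + 8*r^2 - 2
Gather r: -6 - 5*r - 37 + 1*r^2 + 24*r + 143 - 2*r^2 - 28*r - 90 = -r^2 - 9*r + 10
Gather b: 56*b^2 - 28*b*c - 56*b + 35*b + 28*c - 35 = 56*b^2 + b*(-28*c - 21) + 28*c - 35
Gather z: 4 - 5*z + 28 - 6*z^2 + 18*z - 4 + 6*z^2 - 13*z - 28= 0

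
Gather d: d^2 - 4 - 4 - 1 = d^2 - 9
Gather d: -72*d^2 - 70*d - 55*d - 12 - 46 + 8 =-72*d^2 - 125*d - 50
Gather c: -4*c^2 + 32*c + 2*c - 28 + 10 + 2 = -4*c^2 + 34*c - 16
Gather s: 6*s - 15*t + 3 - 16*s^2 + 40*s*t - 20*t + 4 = -16*s^2 + s*(40*t + 6) - 35*t + 7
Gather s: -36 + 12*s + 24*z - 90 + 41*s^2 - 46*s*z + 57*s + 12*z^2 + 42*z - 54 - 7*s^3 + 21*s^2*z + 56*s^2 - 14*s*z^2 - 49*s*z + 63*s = -7*s^3 + s^2*(21*z + 97) + s*(-14*z^2 - 95*z + 132) + 12*z^2 + 66*z - 180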